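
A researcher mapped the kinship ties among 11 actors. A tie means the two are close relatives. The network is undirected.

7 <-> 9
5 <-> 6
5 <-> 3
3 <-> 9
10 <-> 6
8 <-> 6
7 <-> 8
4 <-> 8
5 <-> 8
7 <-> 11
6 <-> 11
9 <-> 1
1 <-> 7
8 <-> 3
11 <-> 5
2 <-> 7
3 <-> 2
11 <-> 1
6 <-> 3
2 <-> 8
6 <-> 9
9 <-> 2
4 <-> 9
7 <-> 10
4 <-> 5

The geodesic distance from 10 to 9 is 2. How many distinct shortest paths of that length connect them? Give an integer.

2

The shortest distance is 2. The length-2 paths are: 10–6–9; 10–7–9.
That gives 2 distinct shortest paths.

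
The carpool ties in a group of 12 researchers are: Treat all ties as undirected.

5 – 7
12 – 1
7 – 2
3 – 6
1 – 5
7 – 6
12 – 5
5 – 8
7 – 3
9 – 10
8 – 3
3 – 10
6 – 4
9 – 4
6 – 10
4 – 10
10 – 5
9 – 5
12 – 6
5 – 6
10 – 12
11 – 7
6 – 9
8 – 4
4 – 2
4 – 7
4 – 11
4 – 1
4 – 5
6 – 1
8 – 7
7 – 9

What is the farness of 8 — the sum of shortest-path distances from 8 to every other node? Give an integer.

Distances from 8: 1:2, 2:2, 3:1, 4:1, 5:1, 6:2, 7:1, 9:2, 10:2, 11:2, 12:2.
Sum = 2 + 2 + 1 + 1 + 1 + 2 + 1 + 2 + 2 + 2 + 2 = 18.

18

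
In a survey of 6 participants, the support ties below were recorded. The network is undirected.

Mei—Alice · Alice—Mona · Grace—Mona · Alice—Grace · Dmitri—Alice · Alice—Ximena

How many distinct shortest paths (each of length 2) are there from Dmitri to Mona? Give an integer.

1

The shortest distance is 2, and the only length-2 path is Dmitri–Alice–Mona. So there is exactly 1 shortest path.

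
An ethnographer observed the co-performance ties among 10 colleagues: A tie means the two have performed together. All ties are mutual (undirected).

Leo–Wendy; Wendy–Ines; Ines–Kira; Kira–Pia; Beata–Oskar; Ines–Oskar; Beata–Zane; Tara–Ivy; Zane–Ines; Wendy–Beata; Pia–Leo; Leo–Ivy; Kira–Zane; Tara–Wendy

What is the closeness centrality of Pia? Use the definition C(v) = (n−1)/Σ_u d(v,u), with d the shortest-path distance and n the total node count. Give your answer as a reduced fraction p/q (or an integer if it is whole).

9/19

Distances from Pia: Beata:3, Ines:2, Ivy:2, Kira:1, Leo:1, Oskar:3, Tara:3, Wendy:2, Zane:2. Sum = 19.
n = 10, so closeness = 9/19.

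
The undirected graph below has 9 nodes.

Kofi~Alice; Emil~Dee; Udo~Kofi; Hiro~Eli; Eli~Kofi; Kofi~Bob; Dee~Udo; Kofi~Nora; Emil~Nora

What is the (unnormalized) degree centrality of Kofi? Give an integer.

Kofi is directly tied to Alice, Bob, Eli, Nora, and Udo. That is 5 neighbors, so the degree of Kofi is 5.

5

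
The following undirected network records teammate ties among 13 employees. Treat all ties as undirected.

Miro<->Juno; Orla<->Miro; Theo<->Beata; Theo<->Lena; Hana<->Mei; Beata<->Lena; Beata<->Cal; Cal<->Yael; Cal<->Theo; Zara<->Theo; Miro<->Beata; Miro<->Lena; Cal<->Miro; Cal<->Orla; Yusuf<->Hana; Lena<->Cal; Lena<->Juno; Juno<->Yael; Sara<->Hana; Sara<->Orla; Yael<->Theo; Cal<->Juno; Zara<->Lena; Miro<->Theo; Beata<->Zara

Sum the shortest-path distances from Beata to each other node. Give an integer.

28

Distances from Beata: Cal:1, Hana:4, Juno:2, Lena:1, Mei:5, Miro:1, Orla:2, Sara:3, Theo:1, Yael:2, Yusuf:5, Zara:1.
Sum = 1 + 4 + 2 + 1 + 5 + 1 + 2 + 3 + 1 + 2 + 5 + 1 = 28.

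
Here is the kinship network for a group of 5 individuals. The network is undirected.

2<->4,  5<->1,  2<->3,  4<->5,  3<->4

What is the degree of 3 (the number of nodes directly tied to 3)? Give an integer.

2

3 is directly tied to 2 and 4. That is 2 neighbors, so the degree of 3 is 2.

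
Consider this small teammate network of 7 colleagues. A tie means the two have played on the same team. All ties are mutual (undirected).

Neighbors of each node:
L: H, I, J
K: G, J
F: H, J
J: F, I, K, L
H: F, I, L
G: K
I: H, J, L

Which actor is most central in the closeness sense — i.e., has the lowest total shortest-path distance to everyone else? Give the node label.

J

Farness (sum of distances to all others) for each node — F:11, G:16, H:12, I:10, J:8, K:11, L:10.
The smallest farness is 8, for J, so J has the highest closeness.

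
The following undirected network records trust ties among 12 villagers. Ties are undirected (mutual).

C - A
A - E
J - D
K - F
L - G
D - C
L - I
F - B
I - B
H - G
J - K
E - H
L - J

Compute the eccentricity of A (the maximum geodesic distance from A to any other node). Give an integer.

Distances from A: B:6, C:1, D:2, E:1, F:5, G:3, H:2, I:5, J:3, K:4, L:4.
The largest is 6 (to B), so the eccentricity of A is 6.

6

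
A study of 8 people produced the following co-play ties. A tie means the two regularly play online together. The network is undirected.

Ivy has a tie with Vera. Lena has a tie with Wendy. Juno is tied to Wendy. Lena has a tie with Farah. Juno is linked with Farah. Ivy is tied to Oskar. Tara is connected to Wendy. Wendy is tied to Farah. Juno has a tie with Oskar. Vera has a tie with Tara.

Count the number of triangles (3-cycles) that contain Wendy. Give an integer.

Wendy's neighbors: Farah, Juno, Lena, and Tara.
Neighbor pairs that are themselves tied: Wendy–Farah–Juno; Wendy–Farah–Lena. Each forms one triangle with Wendy, for 2 in total.

2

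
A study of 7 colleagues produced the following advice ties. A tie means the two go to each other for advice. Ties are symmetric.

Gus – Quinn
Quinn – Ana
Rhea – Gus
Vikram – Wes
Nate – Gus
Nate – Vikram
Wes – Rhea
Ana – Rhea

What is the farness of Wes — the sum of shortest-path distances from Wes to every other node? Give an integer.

11

Distances from Wes: Ana:2, Gus:2, Nate:2, Quinn:3, Rhea:1, Vikram:1.
Sum = 2 + 2 + 2 + 3 + 1 + 1 = 11.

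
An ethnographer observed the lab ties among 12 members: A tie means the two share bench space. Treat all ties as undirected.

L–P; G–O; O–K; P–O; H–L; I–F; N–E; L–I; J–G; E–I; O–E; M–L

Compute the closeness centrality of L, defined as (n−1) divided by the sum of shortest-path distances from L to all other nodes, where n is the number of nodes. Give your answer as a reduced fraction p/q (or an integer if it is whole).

Distances from L: E:2, F:2, G:3, H:1, I:1, J:4, K:3, M:1, N:3, O:2, P:1. Sum = 23.
n = 12, so closeness = 11/23.

11/23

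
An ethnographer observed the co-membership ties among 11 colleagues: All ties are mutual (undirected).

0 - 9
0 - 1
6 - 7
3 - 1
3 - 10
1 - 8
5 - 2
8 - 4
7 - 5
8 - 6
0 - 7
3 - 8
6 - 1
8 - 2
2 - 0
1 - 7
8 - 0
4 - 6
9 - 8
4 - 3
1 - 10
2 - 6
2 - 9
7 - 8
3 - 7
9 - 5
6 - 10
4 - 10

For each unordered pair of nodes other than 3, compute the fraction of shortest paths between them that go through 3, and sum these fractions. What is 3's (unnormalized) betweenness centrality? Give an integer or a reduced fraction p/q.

7/4

Pairs whose geodesics pass through 3 — 10–8: 1/4; 10–5: 1/4; 10–7: 1/3; 10–9: 1/6; 5–4: 1/6; 7–4: 1/3; 4–1: 1/4.
All other pairs contribute 0.
Summing the contributions gives betweenness(3) = 7/4.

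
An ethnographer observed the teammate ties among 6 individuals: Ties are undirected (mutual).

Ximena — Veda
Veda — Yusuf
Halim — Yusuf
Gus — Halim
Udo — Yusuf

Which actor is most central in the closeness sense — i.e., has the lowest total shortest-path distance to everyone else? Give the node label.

Yusuf

Farness (sum of distances to all others) for each node — Gus:13, Halim:9, Udo:11, Veda:9, Ximena:13, Yusuf:7.
The smallest farness is 7, for Yusuf, so Yusuf has the highest closeness.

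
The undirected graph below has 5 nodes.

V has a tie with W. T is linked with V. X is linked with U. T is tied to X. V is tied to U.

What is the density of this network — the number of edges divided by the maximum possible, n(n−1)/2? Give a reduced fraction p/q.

1/2

There are 5 edges and 5 nodes, so the maximum possible is C(5,2) = 10.
Density = 5/10 = 1/2.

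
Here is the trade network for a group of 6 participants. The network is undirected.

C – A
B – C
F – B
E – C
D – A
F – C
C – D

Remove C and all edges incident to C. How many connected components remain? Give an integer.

Without C, the remaining ties split the others into: {B, F}; {A, D}; {E}.
That's 3 separate components.

3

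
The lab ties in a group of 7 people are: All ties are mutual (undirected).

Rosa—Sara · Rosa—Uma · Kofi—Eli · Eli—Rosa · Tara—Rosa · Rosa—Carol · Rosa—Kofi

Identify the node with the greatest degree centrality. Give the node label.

Rosa

Degrees — Carol:1, Eli:2, Kofi:2, Rosa:6, Sara:1, Tara:1, Uma:1.
The maximum is 6, attained only by Rosa.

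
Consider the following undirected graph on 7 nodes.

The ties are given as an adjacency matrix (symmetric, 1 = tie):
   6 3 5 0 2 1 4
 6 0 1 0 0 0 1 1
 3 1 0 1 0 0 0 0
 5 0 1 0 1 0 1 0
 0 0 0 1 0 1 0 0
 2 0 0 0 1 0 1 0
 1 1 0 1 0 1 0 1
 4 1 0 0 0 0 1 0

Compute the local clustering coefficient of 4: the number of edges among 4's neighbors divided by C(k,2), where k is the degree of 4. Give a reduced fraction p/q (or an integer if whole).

4's neighbors: 1 and 6 (k = 2).
Possible neighbor pairs: C(2,2) = 1. Edges among them: 1–6 → e = 1.
Clustering(4) = 1/1.

1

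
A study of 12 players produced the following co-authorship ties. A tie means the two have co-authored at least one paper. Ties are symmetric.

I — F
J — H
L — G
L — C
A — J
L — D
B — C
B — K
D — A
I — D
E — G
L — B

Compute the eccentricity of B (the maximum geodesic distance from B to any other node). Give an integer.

5

Distances from B: A:3, C:1, D:2, E:3, F:4, G:2, H:5, I:3, J:4, K:1, L:1.
The largest is 5 (to H), so the eccentricity of B is 5.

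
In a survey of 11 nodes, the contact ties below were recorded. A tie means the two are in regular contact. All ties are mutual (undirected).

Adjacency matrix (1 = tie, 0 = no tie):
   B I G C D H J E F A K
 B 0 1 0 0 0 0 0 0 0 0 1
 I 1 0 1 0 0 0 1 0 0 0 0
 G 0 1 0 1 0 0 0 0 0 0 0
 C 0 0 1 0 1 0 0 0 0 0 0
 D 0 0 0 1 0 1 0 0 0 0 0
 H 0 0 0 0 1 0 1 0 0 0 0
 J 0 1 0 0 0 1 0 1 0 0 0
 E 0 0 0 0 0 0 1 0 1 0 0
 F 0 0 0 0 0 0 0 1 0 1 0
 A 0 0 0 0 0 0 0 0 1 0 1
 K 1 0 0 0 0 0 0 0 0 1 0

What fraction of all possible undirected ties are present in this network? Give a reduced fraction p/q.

There are 12 edges and 11 nodes, so the maximum possible is C(11,2) = 55.
Density = 12/55.

12/55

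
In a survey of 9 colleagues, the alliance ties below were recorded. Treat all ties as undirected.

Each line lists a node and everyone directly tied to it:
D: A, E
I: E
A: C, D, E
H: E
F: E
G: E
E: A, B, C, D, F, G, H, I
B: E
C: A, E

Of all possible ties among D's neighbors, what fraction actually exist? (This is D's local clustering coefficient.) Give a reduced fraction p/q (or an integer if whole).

D's neighbors: A and E (k = 2).
Possible neighbor pairs: C(2,2) = 1. Edges among them: A–E → e = 1.
Clustering(D) = 1/1.

1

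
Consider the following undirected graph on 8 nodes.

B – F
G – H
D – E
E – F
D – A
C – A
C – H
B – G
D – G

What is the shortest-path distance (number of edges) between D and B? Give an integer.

One shortest route is D – G – B, which uses 2 edges, and D and B are not directly tied, so nothing shorter exists. So d(D,B) = 2.

2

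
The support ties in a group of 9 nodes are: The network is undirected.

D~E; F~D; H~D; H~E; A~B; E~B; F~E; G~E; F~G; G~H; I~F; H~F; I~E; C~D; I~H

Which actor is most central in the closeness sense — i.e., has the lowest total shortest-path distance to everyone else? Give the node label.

E

Farness (sum of distances to all others) for each node — A:22, B:15, C:20, D:13, E:10, F:12, G:15, H:12, I:15.
The smallest farness is 10, for E, so E has the highest closeness.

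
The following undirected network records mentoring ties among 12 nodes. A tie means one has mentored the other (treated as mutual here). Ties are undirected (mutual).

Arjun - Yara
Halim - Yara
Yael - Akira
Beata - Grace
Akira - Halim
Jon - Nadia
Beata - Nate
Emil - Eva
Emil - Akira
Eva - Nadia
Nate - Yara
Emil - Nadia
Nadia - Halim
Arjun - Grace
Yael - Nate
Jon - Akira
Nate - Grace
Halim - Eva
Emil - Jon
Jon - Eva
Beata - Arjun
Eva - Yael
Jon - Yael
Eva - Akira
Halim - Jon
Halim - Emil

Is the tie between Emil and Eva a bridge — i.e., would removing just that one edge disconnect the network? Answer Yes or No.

Even without that edge, Emil still reaches Eva via Emil – Akira – Eva, so the network stays connected. Not a bridge.

No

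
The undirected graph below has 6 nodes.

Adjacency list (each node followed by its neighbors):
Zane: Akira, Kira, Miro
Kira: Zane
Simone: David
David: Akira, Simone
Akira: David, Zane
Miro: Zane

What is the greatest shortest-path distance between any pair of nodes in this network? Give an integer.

Eccentricity of each node (its greatest distance to any other): Akira:2, David:3, Kira:4, Miro:4, Simone:4, Zane:3.
The maximum eccentricity is 4, realized for instance by the pair Kira–Simone via Kira – Zane – Akira – David – Simone. So the diameter is 4.

4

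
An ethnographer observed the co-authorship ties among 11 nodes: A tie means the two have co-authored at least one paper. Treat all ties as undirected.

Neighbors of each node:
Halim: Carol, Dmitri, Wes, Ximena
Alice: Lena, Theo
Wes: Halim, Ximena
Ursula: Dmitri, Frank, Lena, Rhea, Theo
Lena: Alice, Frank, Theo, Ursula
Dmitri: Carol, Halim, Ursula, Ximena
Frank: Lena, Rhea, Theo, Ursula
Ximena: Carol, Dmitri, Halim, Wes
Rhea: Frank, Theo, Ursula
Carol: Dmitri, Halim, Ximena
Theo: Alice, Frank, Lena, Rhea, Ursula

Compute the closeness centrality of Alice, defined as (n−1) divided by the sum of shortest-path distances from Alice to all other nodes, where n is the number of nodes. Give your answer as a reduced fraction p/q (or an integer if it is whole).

Distances from Alice: Carol:4, Dmitri:3, Frank:2, Halim:4, Lena:1, Rhea:2, Theo:1, Ursula:2, Wes:5, Ximena:4. Sum = 28.
n = 11, so closeness = 10/28 = 5/14.

5/14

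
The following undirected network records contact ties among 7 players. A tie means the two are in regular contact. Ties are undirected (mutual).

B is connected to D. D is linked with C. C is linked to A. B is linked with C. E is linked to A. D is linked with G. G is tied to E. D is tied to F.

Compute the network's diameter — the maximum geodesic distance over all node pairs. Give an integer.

3

Eccentricity of each node (its greatest distance to any other): A:3, B:3, C:2, D:2, E:3, F:3, G:2.
The maximum eccentricity is 3, realized for instance by the pair B–E via B – C – A – E. So the diameter is 3.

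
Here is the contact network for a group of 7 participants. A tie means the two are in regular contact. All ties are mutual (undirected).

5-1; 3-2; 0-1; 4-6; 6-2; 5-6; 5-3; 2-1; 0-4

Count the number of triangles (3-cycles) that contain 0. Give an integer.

0's neighbors are 1 and 4, but none of them are tied to each other, so no triangle contains 0.

0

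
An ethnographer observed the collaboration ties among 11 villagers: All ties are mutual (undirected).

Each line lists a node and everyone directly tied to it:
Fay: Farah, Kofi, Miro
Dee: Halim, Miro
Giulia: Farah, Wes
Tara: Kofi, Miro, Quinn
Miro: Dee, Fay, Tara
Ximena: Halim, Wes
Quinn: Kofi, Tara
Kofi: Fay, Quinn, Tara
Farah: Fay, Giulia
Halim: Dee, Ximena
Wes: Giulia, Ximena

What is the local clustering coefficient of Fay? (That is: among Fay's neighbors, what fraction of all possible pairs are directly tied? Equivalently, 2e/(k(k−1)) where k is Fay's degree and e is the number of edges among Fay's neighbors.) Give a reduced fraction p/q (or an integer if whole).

0

Fay's neighbors: Farah, Kofi, and Miro (k = 3).
Possible neighbor pairs: C(3,2) = 3. Edges among them: none → e = 0.
Clustering(Fay) = 0/3 = 0.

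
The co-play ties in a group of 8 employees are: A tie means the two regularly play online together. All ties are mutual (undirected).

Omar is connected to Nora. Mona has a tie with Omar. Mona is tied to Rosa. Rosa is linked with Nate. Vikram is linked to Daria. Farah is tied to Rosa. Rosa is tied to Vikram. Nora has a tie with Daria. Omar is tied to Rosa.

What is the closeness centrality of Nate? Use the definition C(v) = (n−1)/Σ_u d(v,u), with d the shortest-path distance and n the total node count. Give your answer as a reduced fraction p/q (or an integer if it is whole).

7/15

Distances from Nate: Daria:3, Farah:2, Mona:2, Nora:3, Omar:2, Rosa:1, Vikram:2. Sum = 15.
n = 8, so closeness = 7/15.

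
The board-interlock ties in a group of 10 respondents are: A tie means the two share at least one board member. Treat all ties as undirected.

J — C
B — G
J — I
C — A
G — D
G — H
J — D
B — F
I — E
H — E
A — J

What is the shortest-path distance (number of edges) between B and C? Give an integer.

4

One shortest route is B – G – D – J – C, which uses 4 edges, and at distance 3 from B we only reach {E, J}, which does not include C. So d(B,C) = 4.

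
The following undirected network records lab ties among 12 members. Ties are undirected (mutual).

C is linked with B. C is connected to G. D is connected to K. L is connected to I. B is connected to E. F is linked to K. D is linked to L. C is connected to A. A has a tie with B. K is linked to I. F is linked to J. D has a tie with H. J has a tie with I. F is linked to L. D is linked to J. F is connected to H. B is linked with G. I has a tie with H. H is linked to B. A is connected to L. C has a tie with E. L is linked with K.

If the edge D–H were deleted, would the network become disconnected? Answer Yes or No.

No

Even without that edge, D still reaches H via D – L – I – H, so the network stays connected. Not a bridge.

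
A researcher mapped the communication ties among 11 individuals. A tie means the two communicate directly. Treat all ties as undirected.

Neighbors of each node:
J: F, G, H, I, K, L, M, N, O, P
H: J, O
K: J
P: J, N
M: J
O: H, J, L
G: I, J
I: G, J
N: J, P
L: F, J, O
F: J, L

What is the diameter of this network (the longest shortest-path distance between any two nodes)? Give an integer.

Eccentricity of each node (its greatest distance to any other): F:2, G:2, H:2, I:2, J:1, K:2, L:2, M:2, N:2, O:2, P:2.
The maximum eccentricity is 2, realized for instance by the pair M–I via M – J – I. So the diameter is 2.

2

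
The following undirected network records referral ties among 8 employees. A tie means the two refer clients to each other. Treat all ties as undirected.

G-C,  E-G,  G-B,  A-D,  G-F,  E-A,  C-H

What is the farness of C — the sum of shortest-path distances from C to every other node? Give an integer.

Distances from C: A:3, B:2, D:4, E:2, F:2, G:1, H:1.
Sum = 3 + 2 + 4 + 2 + 2 + 1 + 1 = 15.

15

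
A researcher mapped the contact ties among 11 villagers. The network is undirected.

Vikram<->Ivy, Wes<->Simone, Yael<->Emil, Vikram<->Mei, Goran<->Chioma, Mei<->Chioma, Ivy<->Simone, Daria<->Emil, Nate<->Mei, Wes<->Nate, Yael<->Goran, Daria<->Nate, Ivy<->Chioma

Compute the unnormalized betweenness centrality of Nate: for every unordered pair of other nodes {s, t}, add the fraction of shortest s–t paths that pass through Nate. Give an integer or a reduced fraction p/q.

Pairs whose geodesics pass through Nate — Ivy–Daria: 3/3; Vikram–Emil: 1; Vikram–Daria: 1; Vikram–Wes: 1/2; Mei–Emil: 1; Mei–Daria: 1; Mei–Wes: 1; Mei–Simone: 1/3; Chioma–Daria: 1; Chioma–Wes: 1/2; Goran–Wes: 1/2; Yael–Wes: 1; Emil–Wes: 1; Emil–Simone: 1 … (+2 more pairs).
All other pairs contribute 0.
Summing the contributions gives betweenness(Nate) = 83/6.

83/6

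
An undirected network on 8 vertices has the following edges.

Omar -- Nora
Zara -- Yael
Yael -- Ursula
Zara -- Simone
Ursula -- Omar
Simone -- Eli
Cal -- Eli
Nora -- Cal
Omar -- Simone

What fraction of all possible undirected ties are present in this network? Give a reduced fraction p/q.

9/28

There are 9 edges and 8 nodes, so the maximum possible is C(8,2) = 28.
Density = 9/28.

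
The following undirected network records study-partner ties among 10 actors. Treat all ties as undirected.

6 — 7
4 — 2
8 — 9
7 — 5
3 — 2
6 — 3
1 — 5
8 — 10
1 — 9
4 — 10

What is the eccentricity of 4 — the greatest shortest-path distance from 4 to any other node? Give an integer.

Distances from 4: 1:4, 2:1, 3:2, 5:5, 6:3, 7:4, 8:2, 9:3, 10:1.
The largest is 5 (to 5), so the eccentricity of 4 is 5.

5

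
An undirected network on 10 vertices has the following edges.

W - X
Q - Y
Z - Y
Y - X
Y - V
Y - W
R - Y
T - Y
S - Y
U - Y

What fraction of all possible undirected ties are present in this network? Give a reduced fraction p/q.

2/9

There are 10 edges and 10 nodes, so the maximum possible is C(10,2) = 45.
Density = 10/45 = 2/9.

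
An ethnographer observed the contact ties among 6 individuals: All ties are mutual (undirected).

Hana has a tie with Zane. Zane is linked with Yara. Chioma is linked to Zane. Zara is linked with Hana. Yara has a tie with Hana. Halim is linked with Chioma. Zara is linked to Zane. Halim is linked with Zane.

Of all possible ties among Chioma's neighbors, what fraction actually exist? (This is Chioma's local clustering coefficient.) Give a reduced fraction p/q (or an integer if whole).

Chioma's neighbors: Halim and Zane (k = 2).
Possible neighbor pairs: C(2,2) = 1. Edges among them: Halim–Zane → e = 1.
Clustering(Chioma) = 1/1.

1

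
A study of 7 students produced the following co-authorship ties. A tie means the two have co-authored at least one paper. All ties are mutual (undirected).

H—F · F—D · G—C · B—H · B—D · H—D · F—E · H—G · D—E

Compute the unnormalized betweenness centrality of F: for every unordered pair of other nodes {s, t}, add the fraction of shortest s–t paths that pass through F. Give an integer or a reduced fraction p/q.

3/2

Pairs whose geodesics pass through F — G–E: 1/2; C–E: 1/2; H–E: 1/2.
All other pairs contribute 0.
Summing the contributions gives betweenness(F) = 3/2.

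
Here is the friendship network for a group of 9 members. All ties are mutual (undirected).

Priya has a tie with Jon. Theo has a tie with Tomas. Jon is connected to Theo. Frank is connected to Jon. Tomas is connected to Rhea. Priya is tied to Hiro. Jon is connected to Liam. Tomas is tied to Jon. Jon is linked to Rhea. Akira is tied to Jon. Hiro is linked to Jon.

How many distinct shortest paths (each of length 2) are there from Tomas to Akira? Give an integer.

1

The shortest distance is 2, and the only length-2 path is Tomas–Jon–Akira. So there is exactly 1 shortest path.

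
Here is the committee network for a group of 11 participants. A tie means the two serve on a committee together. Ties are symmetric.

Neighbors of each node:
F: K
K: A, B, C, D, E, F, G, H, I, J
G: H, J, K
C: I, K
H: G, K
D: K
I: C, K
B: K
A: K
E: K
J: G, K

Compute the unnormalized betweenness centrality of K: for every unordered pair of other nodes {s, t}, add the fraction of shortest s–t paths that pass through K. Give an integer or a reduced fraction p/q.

83/2

Pairs whose geodesics pass through K — I–E: 1; I–J: 1; I–H: 1; I–A: 1; I–D: 1; I–F: 1; I–G: 1; I–B: 1; E–J: 1; E–H: 1; E–A: 1; E–D: 1; E–F: 1; E–C: 1 … (+28 more pairs).
All other pairs contribute 0.
Summing the contributions gives betweenness(K) = 83/2.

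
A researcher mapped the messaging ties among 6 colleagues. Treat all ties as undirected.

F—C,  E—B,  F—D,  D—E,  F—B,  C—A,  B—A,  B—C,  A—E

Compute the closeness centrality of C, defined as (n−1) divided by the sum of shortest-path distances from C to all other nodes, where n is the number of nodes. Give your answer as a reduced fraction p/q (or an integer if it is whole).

5/7

Distances from C: A:1, B:1, D:2, E:2, F:1. Sum = 7.
n = 6, so closeness = 5/7.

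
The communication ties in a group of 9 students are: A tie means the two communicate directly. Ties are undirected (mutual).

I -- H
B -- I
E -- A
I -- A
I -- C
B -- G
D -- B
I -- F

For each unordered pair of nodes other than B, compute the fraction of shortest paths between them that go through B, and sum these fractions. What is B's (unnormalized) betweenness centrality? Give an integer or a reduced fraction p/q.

13

Pairs whose geodesics pass through B — D–F: 1; D–A: 1; D–C: 1; D–E: 1; D–H: 1; D–I: 1; D–G: 1; F–G: 1; A–G: 1; C–G: 1; E–G: 1; H–G: 1; I–G: 1.
All other pairs contribute 0.
Summing the contributions gives betweenness(B) = 13.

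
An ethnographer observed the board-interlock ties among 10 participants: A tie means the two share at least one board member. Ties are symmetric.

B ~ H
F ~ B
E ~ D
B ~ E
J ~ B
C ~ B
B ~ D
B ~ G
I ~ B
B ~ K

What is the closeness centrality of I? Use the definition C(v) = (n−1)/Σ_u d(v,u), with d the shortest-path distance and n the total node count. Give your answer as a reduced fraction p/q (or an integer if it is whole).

Distances from I: B:1, C:2, D:2, E:2, F:2, G:2, H:2, J:2, K:2. Sum = 17.
n = 10, so closeness = 9/17.

9/17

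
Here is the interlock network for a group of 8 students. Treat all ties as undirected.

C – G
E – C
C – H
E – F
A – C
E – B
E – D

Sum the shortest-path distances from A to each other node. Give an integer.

Distances from A: B:3, C:1, D:3, E:2, F:3, G:2, H:2.
Sum = 3 + 1 + 3 + 2 + 3 + 2 + 2 = 16.

16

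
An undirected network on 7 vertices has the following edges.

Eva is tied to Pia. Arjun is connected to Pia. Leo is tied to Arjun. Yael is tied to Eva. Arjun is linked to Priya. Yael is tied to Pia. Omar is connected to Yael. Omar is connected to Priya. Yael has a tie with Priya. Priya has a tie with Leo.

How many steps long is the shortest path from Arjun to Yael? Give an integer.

2

One shortest route is Arjun – Priya – Yael, which uses 2 edges, and Arjun and Yael are not directly tied, so nothing shorter exists. So d(Arjun,Yael) = 2.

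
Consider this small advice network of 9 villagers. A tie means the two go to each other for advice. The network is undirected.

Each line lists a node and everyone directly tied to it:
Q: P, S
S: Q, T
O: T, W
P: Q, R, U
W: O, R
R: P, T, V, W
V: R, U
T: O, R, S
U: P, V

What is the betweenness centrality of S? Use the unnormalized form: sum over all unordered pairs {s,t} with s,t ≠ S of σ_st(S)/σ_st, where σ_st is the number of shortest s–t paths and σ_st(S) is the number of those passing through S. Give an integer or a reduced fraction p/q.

2

Pairs whose geodesics pass through S — Q–T: 1; Q–O: 1.
All other pairs contribute 0.
Summing the contributions gives betweenness(S) = 2.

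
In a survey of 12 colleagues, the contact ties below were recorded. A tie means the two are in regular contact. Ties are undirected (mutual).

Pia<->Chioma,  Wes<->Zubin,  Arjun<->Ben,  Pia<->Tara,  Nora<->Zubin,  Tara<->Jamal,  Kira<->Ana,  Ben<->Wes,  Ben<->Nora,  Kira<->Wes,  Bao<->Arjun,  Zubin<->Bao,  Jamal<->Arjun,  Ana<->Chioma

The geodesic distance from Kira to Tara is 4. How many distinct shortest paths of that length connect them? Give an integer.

1

The shortest distance is 4, and the only length-4 path is Kira–Ana–Chioma–Pia–Tara. So there is exactly 1 shortest path.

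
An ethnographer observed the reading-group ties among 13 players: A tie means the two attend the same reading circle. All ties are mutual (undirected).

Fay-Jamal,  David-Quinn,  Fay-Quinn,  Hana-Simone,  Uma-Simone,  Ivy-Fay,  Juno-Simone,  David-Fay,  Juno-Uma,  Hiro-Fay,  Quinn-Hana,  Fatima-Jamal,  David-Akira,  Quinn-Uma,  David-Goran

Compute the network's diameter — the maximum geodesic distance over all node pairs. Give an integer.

5

Eccentricity of each node (its greatest distance to any other): Akira:4, David:3, Fatima:5, Fay:3, Goran:4, Hana:4, Hiro:4, Ivy:4, Jamal:4, Juno:5, Quinn:3, Simone:5, Uma:4.
The maximum eccentricity is 5, realized for instance by the pair Juno–Fatima via Juno – Uma – Quinn – Fay – Jamal – Fatima. So the diameter is 5.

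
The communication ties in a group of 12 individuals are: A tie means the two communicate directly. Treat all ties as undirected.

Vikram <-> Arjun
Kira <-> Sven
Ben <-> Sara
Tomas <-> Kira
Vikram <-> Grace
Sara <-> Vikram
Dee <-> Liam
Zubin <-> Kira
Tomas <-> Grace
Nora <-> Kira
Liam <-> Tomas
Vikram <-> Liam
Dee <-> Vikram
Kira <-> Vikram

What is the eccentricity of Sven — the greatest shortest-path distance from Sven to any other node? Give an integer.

4

Distances from Sven: Arjun:3, Ben:4, Dee:3, Grace:3, Kira:1, Liam:3, Nora:2, Sara:3, Tomas:2, Vikram:2, Zubin:2.
The largest is 4 (to Ben), so the eccentricity of Sven is 4.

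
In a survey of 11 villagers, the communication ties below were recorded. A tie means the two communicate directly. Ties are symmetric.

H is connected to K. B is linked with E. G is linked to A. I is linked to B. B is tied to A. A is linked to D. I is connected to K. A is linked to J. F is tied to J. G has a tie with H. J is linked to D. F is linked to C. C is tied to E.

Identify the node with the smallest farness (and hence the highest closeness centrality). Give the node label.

A

Farness (sum of distances to all others) for each node — A:18, B:19, C:28, D:24, E:24, F:27, G:23, H:28, I:24, J:22, K:29.
The smallest farness is 18, for A, so A has the highest closeness.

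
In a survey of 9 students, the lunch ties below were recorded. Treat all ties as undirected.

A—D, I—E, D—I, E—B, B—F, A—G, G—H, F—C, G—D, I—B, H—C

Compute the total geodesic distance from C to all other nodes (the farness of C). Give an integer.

Distances from C: A:3, B:2, D:3, E:3, F:1, G:2, H:1, I:3.
Sum = 3 + 2 + 3 + 3 + 1 + 2 + 1 + 3 = 18.

18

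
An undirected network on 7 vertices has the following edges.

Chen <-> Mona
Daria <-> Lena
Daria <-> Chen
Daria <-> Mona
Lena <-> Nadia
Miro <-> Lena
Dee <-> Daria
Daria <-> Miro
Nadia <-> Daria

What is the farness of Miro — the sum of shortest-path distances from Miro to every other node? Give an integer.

10

Distances from Miro: Chen:2, Daria:1, Dee:2, Lena:1, Mona:2, Nadia:2.
Sum = 2 + 1 + 2 + 1 + 2 + 2 = 10.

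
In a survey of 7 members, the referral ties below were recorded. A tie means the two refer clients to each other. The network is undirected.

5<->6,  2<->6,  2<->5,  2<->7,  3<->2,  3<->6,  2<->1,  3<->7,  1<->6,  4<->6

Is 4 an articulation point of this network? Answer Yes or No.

No

Even without 4, every remaining node can still reach every other (the residual graph is connected), so 4 is not a cut vertex.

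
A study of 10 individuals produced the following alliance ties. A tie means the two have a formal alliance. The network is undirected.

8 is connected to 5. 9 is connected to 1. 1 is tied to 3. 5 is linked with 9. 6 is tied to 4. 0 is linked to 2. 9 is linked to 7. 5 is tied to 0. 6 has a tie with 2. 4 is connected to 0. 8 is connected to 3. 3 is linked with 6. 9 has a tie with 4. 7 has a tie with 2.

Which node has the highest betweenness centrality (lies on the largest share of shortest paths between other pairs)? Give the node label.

Unnormalized betweenness of each node: 0:10/3, 1:3/2, 2:43/12, 3:55/12, 4:10/3, 5:11/2, 6:5, 7:3/2, 8:19/12, 9:109/12.
9 has the largest value, 109/12, making it the main broker — the node through which the most shortest paths run.

9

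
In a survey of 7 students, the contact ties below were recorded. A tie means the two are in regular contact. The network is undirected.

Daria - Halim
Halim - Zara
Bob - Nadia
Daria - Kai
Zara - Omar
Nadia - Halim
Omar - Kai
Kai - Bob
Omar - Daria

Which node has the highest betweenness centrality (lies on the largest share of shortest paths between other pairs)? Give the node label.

Halim

Unnormalized betweenness of each node: Bob:4/3, Daria:11/6, Halim:11/3, Kai:17/6, Nadia:3/2, Omar:2, Zara:5/6.
Halim has the largest value, 11/3, making it the main broker — the node through which the most shortest paths run.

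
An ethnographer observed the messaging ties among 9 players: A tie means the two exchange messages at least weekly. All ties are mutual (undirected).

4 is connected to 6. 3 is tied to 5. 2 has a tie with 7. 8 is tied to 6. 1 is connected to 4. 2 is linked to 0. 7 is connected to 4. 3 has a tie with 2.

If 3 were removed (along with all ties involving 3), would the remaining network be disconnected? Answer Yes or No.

Yes

Removing 3 leaves {0, 1, 2, 4, 6, 7, and 8} with no path to {5}, so the network splits into 2 components. 3 is a cut vertex.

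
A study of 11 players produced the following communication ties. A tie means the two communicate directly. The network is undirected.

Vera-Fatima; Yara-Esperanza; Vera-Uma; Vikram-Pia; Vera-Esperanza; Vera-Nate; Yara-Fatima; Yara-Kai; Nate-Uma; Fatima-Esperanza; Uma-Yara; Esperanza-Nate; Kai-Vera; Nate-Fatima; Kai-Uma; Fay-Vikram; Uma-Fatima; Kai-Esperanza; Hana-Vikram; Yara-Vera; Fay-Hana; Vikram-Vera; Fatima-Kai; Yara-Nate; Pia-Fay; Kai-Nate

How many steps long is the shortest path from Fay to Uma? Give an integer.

One shortest route is Fay – Vikram – Vera – Uma, which uses 3 edges, and at distance 2 from Fay we only reach {Vera}, which does not include Uma. So d(Fay,Uma) = 3.

3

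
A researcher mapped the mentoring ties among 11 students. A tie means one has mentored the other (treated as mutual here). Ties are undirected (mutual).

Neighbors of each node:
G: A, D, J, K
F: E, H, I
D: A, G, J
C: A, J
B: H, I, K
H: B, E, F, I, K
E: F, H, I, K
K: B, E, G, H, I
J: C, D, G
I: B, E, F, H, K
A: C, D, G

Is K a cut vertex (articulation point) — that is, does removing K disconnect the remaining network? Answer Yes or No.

Yes

Removing K leaves {A, C, D, G, and J} with no path to {B, E, F, H, and I}, so the network splits into 2 components. K is a cut vertex.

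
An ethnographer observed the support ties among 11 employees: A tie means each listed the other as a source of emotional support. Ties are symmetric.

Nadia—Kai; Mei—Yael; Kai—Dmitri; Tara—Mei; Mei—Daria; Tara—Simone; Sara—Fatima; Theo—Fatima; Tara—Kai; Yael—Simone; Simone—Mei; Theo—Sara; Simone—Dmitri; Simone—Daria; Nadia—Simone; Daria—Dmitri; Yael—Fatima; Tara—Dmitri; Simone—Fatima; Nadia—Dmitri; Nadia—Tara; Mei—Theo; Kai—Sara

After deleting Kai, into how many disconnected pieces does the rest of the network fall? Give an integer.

1

Kai's neighbors (Dmitri, Nadia, Sara, and Tara) remain reachable from one another through other ties, so the rest of the network stays in one piece.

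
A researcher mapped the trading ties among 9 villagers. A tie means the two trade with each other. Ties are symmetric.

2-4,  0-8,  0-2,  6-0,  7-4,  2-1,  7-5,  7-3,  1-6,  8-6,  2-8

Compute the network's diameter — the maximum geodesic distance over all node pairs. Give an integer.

Eccentricity of each node (its greatest distance to any other): 0:4, 1:4, 2:3, 3:5, 4:3, 5:5, 6:5, 7:4, 8:4.
The maximum eccentricity is 5, realized for instance by the pair 6–5 via 6 – 1 – 2 – 4 – 7 – 5. So the diameter is 5.

5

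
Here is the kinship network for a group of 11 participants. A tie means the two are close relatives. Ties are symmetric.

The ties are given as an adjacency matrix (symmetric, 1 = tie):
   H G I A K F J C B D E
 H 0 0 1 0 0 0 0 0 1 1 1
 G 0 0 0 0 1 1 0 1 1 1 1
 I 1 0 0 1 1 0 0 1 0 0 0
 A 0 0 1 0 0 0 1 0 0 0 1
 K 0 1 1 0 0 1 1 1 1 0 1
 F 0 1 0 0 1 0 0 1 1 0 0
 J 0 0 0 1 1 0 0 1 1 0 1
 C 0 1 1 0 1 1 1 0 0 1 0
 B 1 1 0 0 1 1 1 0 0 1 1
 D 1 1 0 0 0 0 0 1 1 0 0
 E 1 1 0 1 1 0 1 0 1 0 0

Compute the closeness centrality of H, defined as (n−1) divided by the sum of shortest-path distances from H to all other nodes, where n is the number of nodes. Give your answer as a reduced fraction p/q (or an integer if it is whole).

5/8

Distances from H: A:2, B:1, C:2, D:1, E:1, F:2, G:2, I:1, J:2, K:2. Sum = 16.
n = 11, so closeness = 10/16 = 5/8.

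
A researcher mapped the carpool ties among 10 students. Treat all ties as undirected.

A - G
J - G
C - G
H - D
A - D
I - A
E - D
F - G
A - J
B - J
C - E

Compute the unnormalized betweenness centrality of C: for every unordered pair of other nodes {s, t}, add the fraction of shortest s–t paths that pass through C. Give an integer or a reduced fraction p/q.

Pairs whose geodesics pass through C — B–E: 1/2; J–E: 1/2; E–F: 1; E–G: 1.
All other pairs contribute 0.
Summing the contributions gives betweenness(C) = 3.

3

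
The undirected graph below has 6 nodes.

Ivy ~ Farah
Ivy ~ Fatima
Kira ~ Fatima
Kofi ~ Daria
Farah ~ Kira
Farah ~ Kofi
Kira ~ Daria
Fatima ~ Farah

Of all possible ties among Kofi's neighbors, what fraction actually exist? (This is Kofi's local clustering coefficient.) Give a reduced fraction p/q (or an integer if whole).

Kofi's neighbors: Daria and Farah (k = 2).
Possible neighbor pairs: C(2,2) = 1. Edges among them: none → e = 0.
Clustering(Kofi) = 0/1.

0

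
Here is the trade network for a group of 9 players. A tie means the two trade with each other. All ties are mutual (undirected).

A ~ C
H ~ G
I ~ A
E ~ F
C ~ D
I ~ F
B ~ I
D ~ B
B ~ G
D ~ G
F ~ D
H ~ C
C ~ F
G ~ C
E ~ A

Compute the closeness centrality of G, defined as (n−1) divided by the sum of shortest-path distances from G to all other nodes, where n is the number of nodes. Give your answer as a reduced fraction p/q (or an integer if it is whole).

Distances from G: A:2, B:1, C:1, D:1, E:3, F:2, H:1, I:2. Sum = 13.
n = 9, so closeness = 8/13.

8/13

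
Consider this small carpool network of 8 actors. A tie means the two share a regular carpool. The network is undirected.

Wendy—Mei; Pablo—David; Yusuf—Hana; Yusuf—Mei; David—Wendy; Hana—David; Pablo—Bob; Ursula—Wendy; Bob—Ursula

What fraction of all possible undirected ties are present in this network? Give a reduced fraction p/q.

There are 9 edges and 8 nodes, so the maximum possible is C(8,2) = 28.
Density = 9/28.

9/28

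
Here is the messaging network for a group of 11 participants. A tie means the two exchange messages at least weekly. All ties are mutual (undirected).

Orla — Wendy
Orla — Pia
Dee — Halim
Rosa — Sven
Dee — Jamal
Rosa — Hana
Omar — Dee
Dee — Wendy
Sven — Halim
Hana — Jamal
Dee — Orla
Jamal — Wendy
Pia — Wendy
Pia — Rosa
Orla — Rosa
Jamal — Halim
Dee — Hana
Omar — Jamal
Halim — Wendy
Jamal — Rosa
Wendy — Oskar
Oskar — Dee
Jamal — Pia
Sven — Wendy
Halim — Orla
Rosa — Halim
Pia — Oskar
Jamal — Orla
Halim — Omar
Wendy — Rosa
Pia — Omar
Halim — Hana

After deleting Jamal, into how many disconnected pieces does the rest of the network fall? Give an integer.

Jamal's neighbors (Dee, Halim, Hana, Omar, Orla, Pia, Rosa, and Wendy) remain reachable from one another through other ties, so the rest of the network stays in one piece.

1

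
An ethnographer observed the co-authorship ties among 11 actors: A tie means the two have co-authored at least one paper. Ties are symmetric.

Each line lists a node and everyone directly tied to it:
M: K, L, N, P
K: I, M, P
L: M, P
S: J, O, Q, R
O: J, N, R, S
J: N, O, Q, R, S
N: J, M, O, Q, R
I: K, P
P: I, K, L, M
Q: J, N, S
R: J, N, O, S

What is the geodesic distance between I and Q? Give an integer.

4

One shortest route is I – P – M – N – Q, which uses 4 edges, and at distance 3 from I we only reach {N}, which does not include Q. So d(I,Q) = 4.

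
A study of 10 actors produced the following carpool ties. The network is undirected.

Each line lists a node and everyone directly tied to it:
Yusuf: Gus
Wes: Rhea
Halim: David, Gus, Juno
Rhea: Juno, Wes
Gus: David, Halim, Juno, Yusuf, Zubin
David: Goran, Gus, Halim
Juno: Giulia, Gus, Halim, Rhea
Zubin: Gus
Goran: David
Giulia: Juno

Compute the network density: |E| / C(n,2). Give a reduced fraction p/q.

There are 11 edges and 10 nodes, so the maximum possible is C(10,2) = 45.
Density = 11/45.

11/45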